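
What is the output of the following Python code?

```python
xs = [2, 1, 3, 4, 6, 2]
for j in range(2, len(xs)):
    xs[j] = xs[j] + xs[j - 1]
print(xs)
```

j=2: xs[2] = 3+1 = 4 → [2, 1, 4, 4, 6, 2]
j=3: xs[3] = 4+4 = 8 → [2, 1, 4, 8, 6, 2]
j=4: xs[4] = 6+8 = 14 → [2, 1, 4, 8, 14, 2]
j=5: xs[5] = 2+14 = 16 → [2, 1, 4, 8, 14, 16]

[2, 1, 4, 8, 14, 16]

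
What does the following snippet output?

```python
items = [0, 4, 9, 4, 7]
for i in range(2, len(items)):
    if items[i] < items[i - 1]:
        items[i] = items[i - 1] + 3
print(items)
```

[0, 4, 9, 12, 15]

i=2: 9>=4, unchanged → [0, 4, 9, 4, 7]
i=3: 4<9, items[3] = 9+3 = 12 → [0, 4, 9, 12, 7]
i=4: 7<12, items[4] = 12+3 = 15 → [0, 4, 9, 12, 15]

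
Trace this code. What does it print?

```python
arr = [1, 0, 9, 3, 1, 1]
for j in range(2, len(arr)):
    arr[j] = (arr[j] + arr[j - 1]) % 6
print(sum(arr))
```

7

j=2: arr[2] = (9+0)%6 = 3 → [1, 0, 3, 3, 1, 1]
j=3: arr[3] = (3+3)%6 = 0 → [1, 0, 3, 0, 1, 1]
j=4: arr[4] = (1+0)%6 = 1 → [1, 0, 3, 0, 1, 1]
j=5: arr[5] = (1+1)%6 = 2 → [1, 0, 3, 0, 1, 2]
sum = 7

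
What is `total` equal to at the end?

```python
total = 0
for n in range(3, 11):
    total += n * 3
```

n=3: total = 0+3*3 = 9
n=4: total = 9+4*3 = 21
n=5: total = 21+5*3 = 36
n=6: total = 36+6*3 = 54
n=7: total = 54+7*3 = 75
n=8: total = 75+8*3 = 99
n=9: total = 99+9*3 = 126
n=10: total = 126+10*3 = 156

156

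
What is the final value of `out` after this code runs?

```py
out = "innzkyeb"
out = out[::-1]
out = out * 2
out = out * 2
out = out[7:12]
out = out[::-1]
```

'kyebi'

reverse → 'beykznni'
repeat ×2 → 'beykznnibeykznni'
repeat ×2 → 'beykznnibeykznnibeykznnibeykznni'
slice [7:12] → 'ibeyk'
reverse → 'kyebi'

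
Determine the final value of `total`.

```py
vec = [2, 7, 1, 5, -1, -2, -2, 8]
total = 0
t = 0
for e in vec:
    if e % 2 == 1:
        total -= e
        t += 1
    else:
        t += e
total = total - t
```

e=2: not odd; t=2
e=7: odd, total = 0-7 = -7; t=3
e=1: odd, total = (-7)-1 = -8; t=4
e=5: odd, total = (-8)-5 = -13; t=5
e=-1: odd, total = (-13)-(-1) = -12; t=6
e=-2: not odd; t=4
e=-2: not odd; t=2
e=8: not odd; t=10
total-t = (-12)-10 = -22

-22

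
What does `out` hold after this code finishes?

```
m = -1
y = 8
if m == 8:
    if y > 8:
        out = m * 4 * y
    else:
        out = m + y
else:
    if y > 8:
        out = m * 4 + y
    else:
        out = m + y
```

m=-1, y=8
m == 8 is False; y > 8 is False
→ out = m + y = 7

7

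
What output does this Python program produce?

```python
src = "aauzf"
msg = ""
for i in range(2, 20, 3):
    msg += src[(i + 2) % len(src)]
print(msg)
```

fuazaf

i=2: add src[4]='f' → 'f'
i=5: add src[2]='u' → 'fu'
i=8: add src[0]='a' → 'fua'
i=11: add src[3]='z' → 'fuaz'
i=14: add src[1]='a' → 'fuaza'
i=17: add src[4]='f' → 'fuazaf'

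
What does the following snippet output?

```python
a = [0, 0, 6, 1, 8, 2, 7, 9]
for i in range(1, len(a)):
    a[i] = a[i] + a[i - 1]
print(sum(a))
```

102

i=1: a[1] = 0+0 = 0 → [0, 0, 6, 1, 8, 2, 7, 9]
i=2: a[2] = 6+0 = 6 → [0, 0, 6, 1, 8, 2, 7, 9]
i=3: a[3] = 1+6 = 7 → [0, 0, 6, 7, 8, 2, 7, 9]
i=4: a[4] = 8+7 = 15 → [0, 0, 6, 7, 15, 2, 7, 9]
i=5: a[5] = 2+15 = 17 → [0, 0, 6, 7, 15, 17, 7, 9]
i=6: a[6] = 7+17 = 24 → [0, 0, 6, 7, 15, 17, 24, 9]
i=7: a[7] = 9+24 = 33 → [0, 0, 6, 7, 15, 17, 24, 33]
sum = 102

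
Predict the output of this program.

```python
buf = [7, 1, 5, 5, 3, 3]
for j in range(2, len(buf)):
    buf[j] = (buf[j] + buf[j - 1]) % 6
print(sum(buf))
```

20

j=2: buf[2] = (5+1)%6 = 0 → [7, 1, 0, 5, 3, 3]
j=3: buf[3] = (5+0)%6 = 5 → [7, 1, 0, 5, 3, 3]
j=4: buf[4] = (3+5)%6 = 2 → [7, 1, 0, 5, 2, 3]
j=5: buf[5] = (3+2)%6 = 5 → [7, 1, 0, 5, 2, 5]
sum = 20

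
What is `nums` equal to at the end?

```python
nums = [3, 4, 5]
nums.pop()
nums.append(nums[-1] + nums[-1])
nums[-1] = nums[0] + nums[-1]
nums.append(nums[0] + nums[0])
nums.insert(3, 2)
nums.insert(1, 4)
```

pop() removes 5 → [3, 4]
append nums[-1]+nums[-1] = 4+4 = 8 → [3, 4, 8]
nums[-1] = nums[0]+nums[-1] = 3+8 = 11 → [3, 4, 11]
append nums[0]+nums[0] = 3+3 = 6 → [3, 4, 11, 6]
insert 2 at 3 → [3, 4, 11, 2, 6]
insert 4 at 1 → [3, 4, 4, 11, 2, 6]

[3, 4, 4, 11, 2, 6]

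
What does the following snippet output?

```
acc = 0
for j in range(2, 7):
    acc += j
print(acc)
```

j=2: acc = 0+2 = 2
j=3: acc = 2+3 = 5
j=4: acc = 5+4 = 9
j=5: acc = 9+5 = 14
j=6: acc = 14+6 = 20

20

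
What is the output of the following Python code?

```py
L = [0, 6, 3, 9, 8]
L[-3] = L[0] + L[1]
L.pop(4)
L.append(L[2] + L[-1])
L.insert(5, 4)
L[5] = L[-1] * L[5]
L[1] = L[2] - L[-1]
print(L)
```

[0, -10, 6, 9, 15, 16]

L[-3] = L[0]+L[1] = 0+6 = 6 → [0, 6, 6, 9, 8]
pop(4) removes 8 → [0, 6, 6, 9]
append L[2]+L[-1] = 6+9 = 15 → [0, 6, 6, 9, 15]
insert 4 at 5 → [0, 6, 6, 9, 15, 4]
L[5] = L[-1]*L[5] = 4*4 = 16 → [0, 6, 6, 9, 15, 16]
L[1] = L[2]-L[-1] = 6-16 = -10 → [0, -10, 6, 9, 15, 16]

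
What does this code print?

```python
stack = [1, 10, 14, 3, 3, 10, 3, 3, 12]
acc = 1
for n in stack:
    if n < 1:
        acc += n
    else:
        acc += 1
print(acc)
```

10

n=1: not <1, acc = 1+1 = 2
n=10: not <1, acc = 2+1 = 3
n=14: not <1, acc = 3+1 = 4
n=3: not <1, acc = 4+1 = 5
n=3: not <1, acc = 5+1 = 6
n=10: not <1, acc = 6+1 = 7
n=3: not <1, acc = 7+1 = 8
n=3: not <1, acc = 8+1 = 9
n=12: not <1, acc = 9+1 = 10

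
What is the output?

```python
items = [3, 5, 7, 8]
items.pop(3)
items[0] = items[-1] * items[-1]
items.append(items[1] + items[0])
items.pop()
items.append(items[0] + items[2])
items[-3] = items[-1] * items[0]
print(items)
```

[49, 2744, 7, 56]

pop(3) removes 8 → [3, 5, 7]
items[0] = items[-1]*items[-1] = 7*7 = 49 → [49, 5, 7]
append items[1]+items[0] = 5+49 = 54 → [49, 5, 7, 54]
pop() removes 54 → [49, 5, 7]
append items[0]+items[2] = 49+7 = 56 → [49, 5, 7, 56]
items[-3] = items[-1]*items[0] = 56*49 = 2744 → [49, 2744, 7, 56]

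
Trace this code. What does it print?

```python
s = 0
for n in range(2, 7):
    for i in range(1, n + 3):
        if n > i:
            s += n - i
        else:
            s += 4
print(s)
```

n=2,i=1: 2>1, s = 0+1 = 1
n=2,i=2: not 2>2, s = 1+4 = 5
n=2,i=3: not 2>3, s = 5+4 = 9
n=2,i=4: not 2>4, s = 9+4 = 13
n=3,i=1: 3>1, s = 13+2 = 15
n=3,i=2: 3>2, s = 15+1 = 16
n=3,i=3: not 3>3, s = 16+4 = 20
n=3,i=4: not 3>4, s = 20+4 = 24
n=3,i=5: not 3>5, s = 24+4 = 28
n=4,i=1: 4>1, s = 28+3 = 31
n=4,i=2: 4>2, s = 31+2 = 33
n=4,i=3: 4>3, s = 33+1 = 34
n=4,i=4: not 4>4, s = 34+4 = 38
n=4,i=5: not 4>5, s = 38+4 = 42
n=4,i=6: not 4>6, s = 42+4 = 46
n=5,i=1: 5>1, s = 46+4 = 50
n=5,i=2: 5>2, s = 50+3 = 53
n=5,i=3: 5>3, s = 53+2 = 55
n=5,i=4: 5>4, s = 55+1 = 56
n=5,i=5: not 5>5, s = 56+4 = 60
n=5,i=6: not 5>6, s = 60+4 = 64
n=5,i=7: not 5>7, s = 64+4 = 68
n=6,i=1: 6>1, s = 68+5 = 73
n=6,i=2: 6>2, s = 73+4 = 77
n=6,i=3: 6>3, s = 77+3 = 80
n=6,i=4: 6>4, s = 80+2 = 82
n=6,i=5: 6>5, s = 82+1 = 83
n=6,i=6: not 6>6, s = 83+4 = 87
n=6,i=7: not 6>7, s = 87+4 = 91
n=6,i=8: not 6>8, s = 91+4 = 95

95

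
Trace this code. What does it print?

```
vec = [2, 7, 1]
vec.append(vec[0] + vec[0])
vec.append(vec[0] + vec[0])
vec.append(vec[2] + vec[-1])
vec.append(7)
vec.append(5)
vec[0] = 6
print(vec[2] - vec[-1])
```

append vec[0]+vec[0] = 2+2 = 4 → [2, 7, 1, 4]
append vec[0]+vec[0] = 2+2 = 4 → [2, 7, 1, 4, 4]
append vec[2]+vec[-1] = 1+4 = 5 → [2, 7, 1, 4, 4, 5]
append 7 → [2, 7, 1, 4, 4, 5, 7]
append 5 → [2, 7, 1, 4, 4, 5, 7, 5]
vec[0] = 6 → [6, 7, 1, 4, 4, 5, 7, 5]
vec[2]-vec[-1] = 1-5 = -4

-4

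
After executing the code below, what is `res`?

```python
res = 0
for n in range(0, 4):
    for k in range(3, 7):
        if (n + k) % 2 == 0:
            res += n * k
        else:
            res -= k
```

16

n=0,k=3: odd sum, res = 0-3 = -3
n=0,k=4: even sum, res = (-3)+0 = -3
n=0,k=5: odd sum, res = (-3)-5 = -8
n=0,k=6: even sum, res = (-8)+0 = -8
n=1,k=3: even sum, res = (-8)+3 = -5
n=1,k=4: odd sum, res = (-5)-4 = -9
n=1,k=5: even sum, res = (-9)+5 = -4
n=1,k=6: odd sum, res = (-4)-6 = -10
n=2,k=3: odd sum, res = (-10)-3 = -13
n=2,k=4: even sum, res = (-13)+8 = -5
n=2,k=5: odd sum, res = (-5)-5 = -10
n=2,k=6: even sum, res = (-10)+12 = 2
n=3,k=3: even sum, res = 2+9 = 11
n=3,k=4: odd sum, res = 11-4 = 7
n=3,k=5: even sum, res = 7+15 = 22
n=3,k=6: odd sum, res = 22-6 = 16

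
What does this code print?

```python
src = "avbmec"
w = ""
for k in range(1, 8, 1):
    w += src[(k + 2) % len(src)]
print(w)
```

k=1: add src[3]='m' → 'm'
k=2: add src[4]='e' → 'me'
k=3: add src[5]='c' → 'mec'
k=4: add src[0]='a' → 'meca'
k=5: add src[1]='v' → 'mecav'
k=6: add src[2]='b' → 'mecavb'
k=7: add src[3]='m' → 'mecavbm'

mecavbm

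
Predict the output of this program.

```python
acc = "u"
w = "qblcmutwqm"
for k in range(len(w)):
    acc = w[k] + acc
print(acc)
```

mqwtumclbqu

k=0: prepend 'q' → 'qu'
k=1: prepend 'b' → 'bqu'
k=2: prepend 'l' → 'lbqu'
k=3: prepend 'c' → 'clbqu'
k=4: prepend 'm' → 'mclbqu'
k=5: prepend 'u' → 'umclbqu'
k=6: prepend 't' → 'tumclbqu'
k=7: prepend 'w' → 'wtumclbqu'
k=8: prepend 'q' → 'qwtumclbqu'
k=9: prepend 'm' → 'mqwtumclbqu'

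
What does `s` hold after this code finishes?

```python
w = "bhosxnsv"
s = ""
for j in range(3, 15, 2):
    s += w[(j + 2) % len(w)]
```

j=3: add w[5]='n' → 'n'
j=5: add w[7]='v' → 'nv'
j=7: add w[1]='h' → 'nvh'
j=9: add w[3]='s' → 'nvhs'
j=11: add w[5]='n' → 'nvhsn'
j=13: add w[7]='v' → 'nvhsnv'

'nvhsnv'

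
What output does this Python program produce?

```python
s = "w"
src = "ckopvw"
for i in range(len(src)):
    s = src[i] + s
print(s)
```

wvpokcw

i=0: prepend 'c' → 'cw'
i=1: prepend 'k' → 'kcw'
i=2: prepend 'o' → 'okcw'
i=3: prepend 'p' → 'pokcw'
i=4: prepend 'v' → 'vpokcw'
i=5: prepend 'w' → 'wvpokcw'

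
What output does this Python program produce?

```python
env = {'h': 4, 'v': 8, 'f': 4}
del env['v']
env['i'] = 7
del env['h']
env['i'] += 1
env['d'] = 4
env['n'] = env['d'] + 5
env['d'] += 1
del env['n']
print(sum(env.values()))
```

17

del 'v' → {'h': 4, 'f': 4}
env['i'] = 7 → {'h': 4, 'f': 4, 'i': 7}
del 'h' → {'f': 4, 'i': 7}
env['i'] = 7+1 = 8 → {'f': 4, 'i': 8}
env['d'] = 4 → {'f': 4, 'i': 8, 'd': 4}
env['n'] = env['d']+5 = 9 → {'f': 4, 'i': 8, 'd': 4, 'n': 9}
env['d'] = 4+1 = 5 → {'f': 4, 'i': 8, 'd': 5, 'n': 9}
del 'n' → {'f': 4, 'i': 8, 'd': 5}
sum of values = 17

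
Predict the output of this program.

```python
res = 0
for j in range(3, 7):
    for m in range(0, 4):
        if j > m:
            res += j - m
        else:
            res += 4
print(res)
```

52

j=3,m=0: 3>0, res = 0+3 = 3
j=3,m=1: 3>1, res = 3+2 = 5
j=3,m=2: 3>2, res = 5+1 = 6
j=3,m=3: not 3>3, res = 6+4 = 10
j=4,m=0: 4>0, res = 10+4 = 14
j=4,m=1: 4>1, res = 14+3 = 17
j=4,m=2: 4>2, res = 17+2 = 19
j=4,m=3: 4>3, res = 19+1 = 20
j=5,m=0: 5>0, res = 20+5 = 25
j=5,m=1: 5>1, res = 25+4 = 29
j=5,m=2: 5>2, res = 29+3 = 32
j=5,m=3: 5>3, res = 32+2 = 34
j=6,m=0: 6>0, res = 34+6 = 40
j=6,m=1: 6>1, res = 40+5 = 45
j=6,m=2: 6>2, res = 45+4 = 49
j=6,m=3: 6>3, res = 49+3 = 52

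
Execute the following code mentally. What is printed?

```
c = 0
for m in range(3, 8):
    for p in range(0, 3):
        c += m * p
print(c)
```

75

m=3,p=0: c = 0+0 = 0
m=3,p=1: c = 0+3 = 3
m=3,p=2: c = 3+6 = 9
m=4,p=0: c = 9+0 = 9
m=4,p=1: c = 9+4 = 13
m=4,p=2: c = 13+8 = 21
m=5,p=0: c = 21+0 = 21
m=5,p=1: c = 21+5 = 26
m=5,p=2: c = 26+10 = 36
m=6,p=0: c = 36+0 = 36
m=6,p=1: c = 36+6 = 42
m=6,p=2: c = 42+12 = 54
m=7,p=0: c = 54+0 = 54
m=7,p=1: c = 54+7 = 61
m=7,p=2: c = 61+14 = 75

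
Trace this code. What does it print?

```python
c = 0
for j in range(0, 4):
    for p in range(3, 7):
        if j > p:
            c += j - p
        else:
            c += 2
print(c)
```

j=0,p=3: not 0>3, c = 0+2 = 2
j=0,p=4: not 0>4, c = 2+2 = 4
j=0,p=5: not 0>5, c = 4+2 = 6
j=0,p=6: not 0>6, c = 6+2 = 8
j=1,p=3: not 1>3, c = 8+2 = 10
j=1,p=4: not 1>4, c = 10+2 = 12
j=1,p=5: not 1>5, c = 12+2 = 14
j=1,p=6: not 1>6, c = 14+2 = 16
j=2,p=3: not 2>3, c = 16+2 = 18
j=2,p=4: not 2>4, c = 18+2 = 20
j=2,p=5: not 2>5, c = 20+2 = 22
j=2,p=6: not 2>6, c = 22+2 = 24
j=3,p=3: not 3>3, c = 24+2 = 26
j=3,p=4: not 3>4, c = 26+2 = 28
j=3,p=5: not 3>5, c = 28+2 = 30
j=3,p=6: not 3>6, c = 30+2 = 32

32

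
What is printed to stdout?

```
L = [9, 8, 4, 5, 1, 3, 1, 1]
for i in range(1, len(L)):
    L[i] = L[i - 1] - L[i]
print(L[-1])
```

i=1: L[1] = 9-8 = 1 → [9, 1, 4, 5, 1, 3, 1, 1]
i=2: L[2] = 1-4 = -3 → [9, 1, -3, 5, 1, 3, 1, 1]
i=3: L[3] = (-3)-5 = -8 → [9, 1, -3, -8, 1, 3, 1, 1]
i=4: L[4] = (-8)-1 = -9 → [9, 1, -3, -8, -9, 3, 1, 1]
i=5: L[5] = (-9)-3 = -12 → [9, 1, -3, -8, -9, -12, 1, 1]
i=6: L[6] = (-12)-1 = -13 → [9, 1, -3, -8, -9, -12, -13, 1]
i=7: L[7] = (-13)-1 = -14 → [9, 1, -3, -8, -9, -12, -13, -14]

-14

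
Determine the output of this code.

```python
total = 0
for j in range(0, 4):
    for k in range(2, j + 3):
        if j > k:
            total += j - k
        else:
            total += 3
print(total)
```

j=0,k=2: not 0>2, total = 0+3 = 3
j=1,k=2: not 1>2, total = 3+3 = 6
j=1,k=3: not 1>3, total = 6+3 = 9
j=2,k=2: not 2>2, total = 9+3 = 12
j=2,k=3: not 2>3, total = 12+3 = 15
j=2,k=4: not 2>4, total = 15+3 = 18
j=3,k=2: 3>2, total = 18+1 = 19
j=3,k=3: not 3>3, total = 19+3 = 22
j=3,k=4: not 3>4, total = 22+3 = 25
j=3,k=5: not 3>5, total = 25+3 = 28

28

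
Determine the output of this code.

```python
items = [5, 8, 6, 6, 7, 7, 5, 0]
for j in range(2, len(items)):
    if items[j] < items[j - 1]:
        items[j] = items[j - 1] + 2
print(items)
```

[5, 8, 10, 12, 14, 16, 18, 20]

j=2: 6<8, items[2] = 8+2 = 10 → [5, 8, 10, 6, 7, 7, 5, 0]
j=3: 6<10, items[3] = 10+2 = 12 → [5, 8, 10, 12, 7, 7, 5, 0]
j=4: 7<12, items[4] = 12+2 = 14 → [5, 8, 10, 12, 14, 7, 5, 0]
j=5: 7<14, items[5] = 14+2 = 16 → [5, 8, 10, 12, 14, 16, 5, 0]
j=6: 5<16, items[6] = 16+2 = 18 → [5, 8, 10, 12, 14, 16, 18, 0]
j=7: 0<18, items[7] = 18+2 = 20 → [5, 8, 10, 12, 14, 16, 18, 20]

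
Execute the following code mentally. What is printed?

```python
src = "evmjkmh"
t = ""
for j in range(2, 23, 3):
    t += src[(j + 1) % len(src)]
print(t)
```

jhmmvke

j=2: add src[3]='j' → 'j'
j=5: add src[6]='h' → 'jh'
j=8: add src[2]='m' → 'jhm'
j=11: add src[5]='m' → 'jhmm'
j=14: add src[1]='v' → 'jhmmv'
j=17: add src[4]='k' → 'jhmmvk'
j=20: add src[0]='e' → 'jhmmvke'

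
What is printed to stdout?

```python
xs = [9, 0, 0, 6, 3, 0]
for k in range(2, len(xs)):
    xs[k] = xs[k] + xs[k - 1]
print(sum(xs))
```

k=2: xs[2] = 0+0 = 0 → [9, 0, 0, 6, 3, 0]
k=3: xs[3] = 6+0 = 6 → [9, 0, 0, 6, 3, 0]
k=4: xs[4] = 3+6 = 9 → [9, 0, 0, 6, 9, 0]
k=5: xs[5] = 0+9 = 9 → [9, 0, 0, 6, 9, 9]
sum = 33

33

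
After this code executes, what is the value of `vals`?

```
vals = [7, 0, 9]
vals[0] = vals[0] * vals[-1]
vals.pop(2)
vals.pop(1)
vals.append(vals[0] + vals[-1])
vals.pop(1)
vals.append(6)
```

[63, 6]

vals[0] = vals[0]*vals[-1] = 7*9 = 63 → [63, 0, 9]
pop(2) removes 9 → [63, 0]
pop(1) removes 0 → [63]
append vals[0]+vals[-1] = 63+63 = 126 → [63, 126]
pop(1) removes 126 → [63]
append 6 → [63, 6]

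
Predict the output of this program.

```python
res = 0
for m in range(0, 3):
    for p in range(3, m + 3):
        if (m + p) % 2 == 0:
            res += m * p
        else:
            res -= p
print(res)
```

8

m=1,p=3: even sum, res = 0+3 = 3
m=2,p=3: odd sum, res = 3-3 = 0
m=2,p=4: even sum, res = 0+8 = 8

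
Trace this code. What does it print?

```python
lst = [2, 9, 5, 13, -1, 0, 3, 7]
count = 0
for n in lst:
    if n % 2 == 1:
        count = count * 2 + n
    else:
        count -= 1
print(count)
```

n=2: not odd, count = 0-1 = -1
n=9: odd, count = (-1)*2+9 = 7
n=5: odd, count = 7*2+5 = 19
n=13: odd, count = 19*2+13 = 51
n=-1: odd, count = 51*2+(-1) = 101
n=0: not odd, count = 101-1 = 100
n=3: odd, count = 100*2+3 = 203
n=7: odd, count = 203*2+7 = 413

413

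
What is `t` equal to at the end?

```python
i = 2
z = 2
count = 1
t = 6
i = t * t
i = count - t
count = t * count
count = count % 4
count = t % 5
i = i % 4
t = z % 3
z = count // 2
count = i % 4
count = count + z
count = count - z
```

i = 6*6 = 36
i = 1-6 = -5
count = 6*1 = 6
count = 6%4 = 2
count = 6%5 = 1
i = (-5)%4 = 3
t = 2%3 = 2
z = 1//2 = 0
count = 3%4 = 3
count = 3+0 = 3
count = 3-0 = 3

2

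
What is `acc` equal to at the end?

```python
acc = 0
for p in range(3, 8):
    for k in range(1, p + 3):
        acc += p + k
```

330

p=3,k=1: acc = 0+4 = 4
p=3,k=2: acc = 4+5 = 9
p=3,k=3: acc = 9+6 = 15
p=3,k=4: acc = 15+7 = 22
p=3,k=5: acc = 22+8 = 30
p=4,k=1: acc = 30+5 = 35
p=4,k=2: acc = 35+6 = 41
p=4,k=3: acc = 41+7 = 48
p=4,k=4: acc = 48+8 = 56
p=4,k=5: acc = 56+9 = 65
p=4,k=6: acc = 65+10 = 75
p=5,k=1: acc = 75+6 = 81
p=5,k=2: acc = 81+7 = 88
p=5,k=3: acc = 88+8 = 96
p=5,k=4: acc = 96+9 = 105
p=5,k=5: acc = 105+10 = 115
p=5,k=6: acc = 115+11 = 126
p=5,k=7: acc = 126+12 = 138
p=6,k=1: acc = 138+7 = 145
p=6,k=2: acc = 145+8 = 153
p=6,k=3: acc = 153+9 = 162
p=6,k=4: acc = 162+10 = 172
p=6,k=5: acc = 172+11 = 183
p=6,k=6: acc = 183+12 = 195
p=6,k=7: acc = 195+13 = 208
p=6,k=8: acc = 208+14 = 222
p=7,k=1: acc = 222+8 = 230
p=7,k=2: acc = 230+9 = 239
p=7,k=3: acc = 239+10 = 249
p=7,k=4: acc = 249+11 = 260
p=7,k=5: acc = 260+12 = 272
p=7,k=6: acc = 272+13 = 285
p=7,k=7: acc = 285+14 = 299
p=7,k=8: acc = 299+15 = 314
p=7,k=9: acc = 314+16 = 330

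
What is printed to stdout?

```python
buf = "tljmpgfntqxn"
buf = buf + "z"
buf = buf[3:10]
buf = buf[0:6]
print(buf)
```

mpgfnt

+ 'z' → 'tljmpgfntqxnz'
slice [3:10] → 'mpgfntq'
slice [0:6] → 'mpgfnt'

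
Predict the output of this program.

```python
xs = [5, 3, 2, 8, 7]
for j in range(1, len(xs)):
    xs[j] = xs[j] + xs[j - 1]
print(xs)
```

j=1: xs[1] = 3+5 = 8 → [5, 8, 2, 8, 7]
j=2: xs[2] = 2+8 = 10 → [5, 8, 10, 8, 7]
j=3: xs[3] = 8+10 = 18 → [5, 8, 10, 18, 7]
j=4: xs[4] = 7+18 = 25 → [5, 8, 10, 18, 25]

[5, 8, 10, 18, 25]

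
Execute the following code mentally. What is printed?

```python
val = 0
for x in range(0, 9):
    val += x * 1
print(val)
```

x=0: val = 0+0*1 = 0
x=1: val = 0+1*1 = 1
x=2: val = 1+2*1 = 3
x=3: val = 3+3*1 = 6
x=4: val = 6+4*1 = 10
x=5: val = 10+5*1 = 15
x=6: val = 15+6*1 = 21
x=7: val = 21+7*1 = 28
x=8: val = 28+8*1 = 36

36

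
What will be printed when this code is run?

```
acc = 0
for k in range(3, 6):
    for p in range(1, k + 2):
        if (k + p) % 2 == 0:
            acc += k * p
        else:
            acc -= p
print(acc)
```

k=3,p=1: even sum, acc = 0+3 = 3
k=3,p=2: odd sum, acc = 3-2 = 1
k=3,p=3: even sum, acc = 1+9 = 10
k=3,p=4: odd sum, acc = 10-4 = 6
k=4,p=1: odd sum, acc = 6-1 = 5
k=4,p=2: even sum, acc = 5+8 = 13
k=4,p=3: odd sum, acc = 13-3 = 10
k=4,p=4: even sum, acc = 10+16 = 26
k=4,p=5: odd sum, acc = 26-5 = 21
k=5,p=1: even sum, acc = 21+5 = 26
k=5,p=2: odd sum, acc = 26-2 = 24
k=5,p=3: even sum, acc = 24+15 = 39
k=5,p=4: odd sum, acc = 39-4 = 35
k=5,p=5: even sum, acc = 35+25 = 60
k=5,p=6: odd sum, acc = 60-6 = 54

54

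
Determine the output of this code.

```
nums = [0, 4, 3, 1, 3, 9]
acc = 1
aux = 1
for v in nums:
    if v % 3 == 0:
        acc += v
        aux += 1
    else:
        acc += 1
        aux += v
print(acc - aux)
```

v=0: %3==0, acc = 1+0 = 1; aux=2
v=4: not %3==0, acc = 1+1 = 2; aux=6
v=3: %3==0, acc = 2+3 = 5; aux=7
v=1: not %3==0, acc = 5+1 = 6; aux=8
v=3: %3==0, acc = 6+3 = 9; aux=9
v=9: %3==0, acc = 9+9 = 18; aux=10
acc-aux = 18-10 = 8

8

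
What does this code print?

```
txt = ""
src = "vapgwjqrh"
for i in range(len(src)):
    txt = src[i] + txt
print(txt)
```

i=0: prepend 'v' → 'v'
i=1: prepend 'a' → 'av'
i=2: prepend 'p' → 'pav'
i=3: prepend 'g' → 'gpav'
i=4: prepend 'w' → 'wgpav'
i=5: prepend 'j' → 'jwgpav'
i=6: prepend 'q' → 'qjwgpav'
i=7: prepend 'r' → 'rqjwgpav'
i=8: prepend 'h' → 'hrqjwgpav'

hrqjwgpav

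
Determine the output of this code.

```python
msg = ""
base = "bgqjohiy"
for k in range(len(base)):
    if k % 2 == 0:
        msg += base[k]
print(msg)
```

k=0: add 'b' → 'b'
k=1: skip
k=2: add 'q' → 'bq'
k=3: skip
k=4: add 'o' → 'bqo'
k=5: skip
k=6: add 'i' → 'bqoi'
k=7: skip

bqoi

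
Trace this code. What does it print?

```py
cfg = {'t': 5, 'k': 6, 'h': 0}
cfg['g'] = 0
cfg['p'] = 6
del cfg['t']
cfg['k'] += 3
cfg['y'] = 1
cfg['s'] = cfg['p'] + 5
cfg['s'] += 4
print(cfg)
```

{'k': 9, 'h': 0, 'g': 0, 'p': 6, 'y': 1, 's': 15}

cfg['g'] = 0 → {'t': 5, 'k': 6, 'h': 0, 'g': 0}
cfg['p'] = 6 → {'t': 5, 'k': 6, 'h': 0, 'g': 0, 'p': 6}
del 't' → {'k': 6, 'h': 0, 'g': 0, 'p': 6}
cfg['k'] = 6+3 = 9 → {'k': 9, 'h': 0, 'g': 0, 'p': 6}
cfg['y'] = 1 → {'k': 9, 'h': 0, 'g': 0, 'p': 6, 'y': 1}
cfg['s'] = cfg['p']+5 = 11 → {'k': 9, 'h': 0, 'g': 0, 'p': 6, 'y': 1, 's': 11}
cfg['s'] = 11+4 = 15 → {'k': 9, 'h': 0, 'g': 0, 'p': 6, 'y': 1, 's': 15}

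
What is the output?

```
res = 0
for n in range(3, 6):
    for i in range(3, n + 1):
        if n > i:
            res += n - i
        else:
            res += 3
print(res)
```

n=3,i=3: not 3>3, res = 0+3 = 3
n=4,i=3: 4>3, res = 3+1 = 4
n=4,i=4: not 4>4, res = 4+3 = 7
n=5,i=3: 5>3, res = 7+2 = 9
n=5,i=4: 5>4, res = 9+1 = 10
n=5,i=5: not 5>5, res = 10+3 = 13

13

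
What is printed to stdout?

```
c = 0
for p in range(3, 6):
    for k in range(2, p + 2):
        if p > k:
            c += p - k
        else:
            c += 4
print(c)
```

34

p=3,k=2: 3>2, c = 0+1 = 1
p=3,k=3: not 3>3, c = 1+4 = 5
p=3,k=4: not 3>4, c = 5+4 = 9
p=4,k=2: 4>2, c = 9+2 = 11
p=4,k=3: 4>3, c = 11+1 = 12
p=4,k=4: not 4>4, c = 12+4 = 16
p=4,k=5: not 4>5, c = 16+4 = 20
p=5,k=2: 5>2, c = 20+3 = 23
p=5,k=3: 5>3, c = 23+2 = 25
p=5,k=4: 5>4, c = 25+1 = 26
p=5,k=5: not 5>5, c = 26+4 = 30
p=5,k=6: not 5>6, c = 30+4 = 34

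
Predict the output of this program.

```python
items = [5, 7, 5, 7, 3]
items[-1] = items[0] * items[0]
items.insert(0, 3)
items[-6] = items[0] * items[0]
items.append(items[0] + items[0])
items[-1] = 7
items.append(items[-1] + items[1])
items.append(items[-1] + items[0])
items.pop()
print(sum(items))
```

77

items[-1] = items[0]*items[0] = 5*5 = 25 → [5, 7, 5, 7, 25]
insert 3 at 0 → [3, 5, 7, 5, 7, 25]
items[-6] = items[0]*items[0] = 3*3 = 9 → [9, 5, 7, 5, 7, 25]
append items[0]+items[0] = 9+9 = 18 → [9, 5, 7, 5, 7, 25, 18]
items[-1] = 7 → [9, 5, 7, 5, 7, 25, 7]
append items[-1]+items[1] = 7+5 = 12 → [9, 5, 7, 5, 7, 25, 7, 12]
append items[-1]+items[0] = 12+9 = 21 → [9, 5, 7, 5, 7, 25, 7, 12, 21]
pop() removes 21 → [9, 5, 7, 5, 7, 25, 7, 12]
sum = 77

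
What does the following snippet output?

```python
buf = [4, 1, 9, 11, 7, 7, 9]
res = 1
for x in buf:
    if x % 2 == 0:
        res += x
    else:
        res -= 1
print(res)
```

-1

x=4: even, res = 1+4 = 5
x=1: not even, res = 5-1 = 4
x=9: not even, res = 4-1 = 3
x=11: not even, res = 3-1 = 2
x=7: not even, res = 2-1 = 1
x=7: not even, res = 1-1 = 0
x=9: not even, res = 0-1 = -1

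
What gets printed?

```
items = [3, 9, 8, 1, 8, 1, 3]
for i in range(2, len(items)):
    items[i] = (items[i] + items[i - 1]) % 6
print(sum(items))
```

i=2: items[2] = (8+9)%6 = 5 → [3, 9, 5, 1, 8, 1, 3]
i=3: items[3] = (1+5)%6 = 0 → [3, 9, 5, 0, 8, 1, 3]
i=4: items[4] = (8+0)%6 = 2 → [3, 9, 5, 0, 2, 1, 3]
i=5: items[5] = (1+2)%6 = 3 → [3, 9, 5, 0, 2, 3, 3]
i=6: items[6] = (3+3)%6 = 0 → [3, 9, 5, 0, 2, 3, 0]
sum = 22

22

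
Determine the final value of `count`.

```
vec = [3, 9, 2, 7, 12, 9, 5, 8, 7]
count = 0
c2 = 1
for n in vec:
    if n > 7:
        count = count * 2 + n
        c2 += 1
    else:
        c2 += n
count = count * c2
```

4234

n=3: not >7; c2=4
n=9: >7, count = 0*2+9 = 9; c2=5
n=2: not >7; c2=7
n=7: not >7; c2=14
n=12: >7, count = 9*2+12 = 30; c2=15
n=9: >7, count = 30*2+9 = 69; c2=16
n=5: not >7; c2=21
n=8: >7, count = 69*2+8 = 146; c2=22
n=7: not >7; c2=29
count*c2 = 146*29 = 4234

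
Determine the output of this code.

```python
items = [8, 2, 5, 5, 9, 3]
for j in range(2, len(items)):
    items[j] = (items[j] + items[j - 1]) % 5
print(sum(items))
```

j=2: items[2] = (5+2)%5 = 2 → [8, 2, 2, 5, 9, 3]
j=3: items[3] = (5+2)%5 = 2 → [8, 2, 2, 2, 9, 3]
j=4: items[4] = (9+2)%5 = 1 → [8, 2, 2, 2, 1, 3]
j=5: items[5] = (3+1)%5 = 4 → [8, 2, 2, 2, 1, 4]
sum = 19

19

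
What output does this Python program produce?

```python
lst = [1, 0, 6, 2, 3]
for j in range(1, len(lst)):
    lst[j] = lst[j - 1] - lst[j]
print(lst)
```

j=1: lst[1] = 1-0 = 1 → [1, 1, 6, 2, 3]
j=2: lst[2] = 1-6 = -5 → [1, 1, -5, 2, 3]
j=3: lst[3] = (-5)-2 = -7 → [1, 1, -5, -7, 3]
j=4: lst[4] = (-7)-3 = -10 → [1, 1, -5, -7, -10]

[1, 1, -5, -7, -10]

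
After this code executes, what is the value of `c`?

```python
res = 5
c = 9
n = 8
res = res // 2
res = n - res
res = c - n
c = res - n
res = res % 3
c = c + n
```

1

res = 5//2 = 2
res = 8-2 = 6
res = 9-8 = 1
c = 1-8 = -7
res = 1%3 = 1
c = (-7)+8 = 1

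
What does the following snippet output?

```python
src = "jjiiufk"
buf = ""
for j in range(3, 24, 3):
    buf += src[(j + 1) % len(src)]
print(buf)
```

j=3: add src[4]='u' → 'u'
j=6: add src[0]='j' → 'uj'
j=9: add src[3]='i' → 'uji'
j=12: add src[6]='k' → 'ujik'
j=15: add src[2]='i' → 'ujiki'
j=18: add src[5]='f' → 'ujikif'
j=21: add src[1]='j' → 'ujikifj'

ujikifj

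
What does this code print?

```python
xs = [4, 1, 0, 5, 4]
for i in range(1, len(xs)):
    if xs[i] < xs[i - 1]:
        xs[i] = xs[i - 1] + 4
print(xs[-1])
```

20

i=1: 1<4, xs[1] = 4+4 = 8 → [4, 8, 0, 5, 4]
i=2: 0<8, xs[2] = 8+4 = 12 → [4, 8, 12, 5, 4]
i=3: 5<12, xs[3] = 12+4 = 16 → [4, 8, 12, 16, 4]
i=4: 4<16, xs[4] = 16+4 = 20 → [4, 8, 12, 16, 20]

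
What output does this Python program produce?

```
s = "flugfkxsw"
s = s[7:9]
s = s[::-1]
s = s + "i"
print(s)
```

wsi

slice [7:9] → 'sw'
reverse → 'ws'
+ 'i' → 'wsi'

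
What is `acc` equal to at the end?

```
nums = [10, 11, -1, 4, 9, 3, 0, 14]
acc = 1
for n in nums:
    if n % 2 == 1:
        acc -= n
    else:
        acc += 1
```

-17

n=10: not odd, acc = 1+1 = 2
n=11: odd, acc = 2-11 = -9
n=-1: odd, acc = (-9)-(-1) = -8
n=4: not odd, acc = (-8)+1 = -7
n=9: odd, acc = (-7)-9 = -16
n=3: odd, acc = (-16)-3 = -19
n=0: not odd, acc = (-19)+1 = -18
n=14: not odd, acc = (-18)+1 = -17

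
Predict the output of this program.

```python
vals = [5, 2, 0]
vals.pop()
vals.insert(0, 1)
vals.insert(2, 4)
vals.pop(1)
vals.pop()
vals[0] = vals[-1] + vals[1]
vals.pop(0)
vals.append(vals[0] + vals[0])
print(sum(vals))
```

pop() removes 0 → [5, 2]
insert 1 at 0 → [1, 5, 2]
insert 4 at 2 → [1, 5, 4, 2]
pop(1) removes 5 → [1, 4, 2]
pop() removes 2 → [1, 4]
vals[0] = vals[-1]+vals[1] = 4+4 = 8 → [8, 4]
pop(0) removes 8 → [4]
append vals[0]+vals[0] = 4+4 = 8 → [4, 8]
sum = 12

12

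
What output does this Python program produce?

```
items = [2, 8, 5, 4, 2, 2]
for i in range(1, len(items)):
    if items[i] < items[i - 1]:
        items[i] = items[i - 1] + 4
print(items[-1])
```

24

i=1: 8>=2, unchanged → [2, 8, 5, 4, 2, 2]
i=2: 5<8, items[2] = 8+4 = 12 → [2, 8, 12, 4, 2, 2]
i=3: 4<12, items[3] = 12+4 = 16 → [2, 8, 12, 16, 2, 2]
i=4: 2<16, items[4] = 16+4 = 20 → [2, 8, 12, 16, 20, 2]
i=5: 2<20, items[5] = 20+4 = 24 → [2, 8, 12, 16, 20, 24]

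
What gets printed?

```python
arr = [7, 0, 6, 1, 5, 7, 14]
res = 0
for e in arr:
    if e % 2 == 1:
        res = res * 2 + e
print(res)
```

e=7: odd, res = 0*2+7 = 7
e=0: not odd
e=6: not odd
e=1: odd, res = 7*2+1 = 15
e=5: odd, res = 15*2+5 = 35
e=7: odd, res = 35*2+7 = 77
e=14: not odd

77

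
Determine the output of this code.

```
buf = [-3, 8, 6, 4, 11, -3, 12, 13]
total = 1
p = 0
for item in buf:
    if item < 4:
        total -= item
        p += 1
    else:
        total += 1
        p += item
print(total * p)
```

728

item=-3: <4, total = 1-(-3) = 4; p=1
item=8: not <4, total = 4+1 = 5; p=9
item=6: not <4, total = 5+1 = 6; p=15
item=4: not <4, total = 6+1 = 7; p=19
item=11: not <4, total = 7+1 = 8; p=30
item=-3: <4, total = 8-(-3) = 11; p=31
item=12: not <4, total = 11+1 = 12; p=43
item=13: not <4, total = 12+1 = 13; p=56
total*p = 13*56 = 728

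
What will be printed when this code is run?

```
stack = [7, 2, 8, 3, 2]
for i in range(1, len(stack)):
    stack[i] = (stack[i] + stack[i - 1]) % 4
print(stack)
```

[7, 1, 1, 0, 2]

i=1: stack[1] = (2+7)%4 = 1 → [7, 1, 8, 3, 2]
i=2: stack[2] = (8+1)%4 = 1 → [7, 1, 1, 3, 2]
i=3: stack[3] = (3+1)%4 = 0 → [7, 1, 1, 0, 2]
i=4: stack[4] = (2+0)%4 = 2 → [7, 1, 1, 0, 2]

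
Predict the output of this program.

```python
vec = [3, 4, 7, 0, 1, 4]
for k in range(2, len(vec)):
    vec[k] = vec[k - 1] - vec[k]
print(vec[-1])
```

-8

k=2: vec[2] = 4-7 = -3 → [3, 4, -3, 0, 1, 4]
k=3: vec[3] = (-3)-0 = -3 → [3, 4, -3, -3, 1, 4]
k=4: vec[4] = (-3)-1 = -4 → [3, 4, -3, -3, -4, 4]
k=5: vec[5] = (-4)-4 = -8 → [3, 4, -3, -3, -4, -8]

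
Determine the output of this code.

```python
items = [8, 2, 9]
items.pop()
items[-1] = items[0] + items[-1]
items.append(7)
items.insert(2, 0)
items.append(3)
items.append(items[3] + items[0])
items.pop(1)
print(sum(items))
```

pop() removes 9 → [8, 2]
items[-1] = items[0]+items[-1] = 8+2 = 10 → [8, 10]
append 7 → [8, 10, 7]
insert 0 at 2 → [8, 10, 0, 7]
append 3 → [8, 10, 0, 7, 3]
append items[3]+items[0] = 7+8 = 15 → [8, 10, 0, 7, 3, 15]
pop(1) removes 10 → [8, 0, 7, 3, 15]
sum = 33

33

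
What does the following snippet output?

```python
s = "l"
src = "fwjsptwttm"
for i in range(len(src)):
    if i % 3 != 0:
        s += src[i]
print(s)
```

i=0: skip
i=1: add 'w' → 'lw'
i=2: add 'j' → 'lwj'
i=3: skip
i=4: add 'p' → 'lwjp'
i=5: add 't' → 'lwjpt'
i=6: skip
i=7: add 't' → 'lwjptt'
i=8: add 't' → 'lwjpttt'
i=9: skip

lwjpttt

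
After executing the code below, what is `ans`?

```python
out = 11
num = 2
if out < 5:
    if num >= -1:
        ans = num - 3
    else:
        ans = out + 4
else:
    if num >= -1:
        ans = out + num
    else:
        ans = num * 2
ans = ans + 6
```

out=11, num=2
out < 5 is False; num >= -1 is True
→ ans = out + num = 13
ans = 13+6 = 19

19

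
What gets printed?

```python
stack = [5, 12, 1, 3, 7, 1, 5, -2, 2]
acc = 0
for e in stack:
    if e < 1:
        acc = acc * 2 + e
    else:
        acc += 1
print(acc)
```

13

e=5: not <1, acc = 0+1 = 1
e=12: not <1, acc = 1+1 = 2
e=1: not <1, acc = 2+1 = 3
e=3: not <1, acc = 3+1 = 4
e=7: not <1, acc = 4+1 = 5
e=1: not <1, acc = 5+1 = 6
e=5: not <1, acc = 6+1 = 7
e=-2: <1, acc = 7*2+(-2) = 12
e=2: not <1, acc = 12+1 = 13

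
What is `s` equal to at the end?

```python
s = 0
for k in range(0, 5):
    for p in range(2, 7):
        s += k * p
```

k=0,p=2: s = 0+0 = 0
k=0,p=3: s = 0+0 = 0
k=0,p=4: s = 0+0 = 0
k=0,p=5: s = 0+0 = 0
k=0,p=6: s = 0+0 = 0
k=1,p=2: s = 0+2 = 2
k=1,p=3: s = 2+3 = 5
k=1,p=4: s = 5+4 = 9
k=1,p=5: s = 9+5 = 14
k=1,p=6: s = 14+6 = 20
k=2,p=2: s = 20+4 = 24
k=2,p=3: s = 24+6 = 30
k=2,p=4: s = 30+8 = 38
k=2,p=5: s = 38+10 = 48
k=2,p=6: s = 48+12 = 60
k=3,p=2: s = 60+6 = 66
k=3,p=3: s = 66+9 = 75
k=3,p=4: s = 75+12 = 87
k=3,p=5: s = 87+15 = 102
k=3,p=6: s = 102+18 = 120
k=4,p=2: s = 120+8 = 128
k=4,p=3: s = 128+12 = 140
k=4,p=4: s = 140+16 = 156
k=4,p=5: s = 156+20 = 176
k=4,p=6: s = 176+24 = 200

200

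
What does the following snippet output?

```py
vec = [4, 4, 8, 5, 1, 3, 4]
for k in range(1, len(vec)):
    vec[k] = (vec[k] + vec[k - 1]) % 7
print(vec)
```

[4, 1, 2, 0, 1, 4, 1]

k=1: vec[1] = (4+4)%7 = 1 → [4, 1, 8, 5, 1, 3, 4]
k=2: vec[2] = (8+1)%7 = 2 → [4, 1, 2, 5, 1, 3, 4]
k=3: vec[3] = (5+2)%7 = 0 → [4, 1, 2, 0, 1, 3, 4]
k=4: vec[4] = (1+0)%7 = 1 → [4, 1, 2, 0, 1, 3, 4]
k=5: vec[5] = (3+1)%7 = 4 → [4, 1, 2, 0, 1, 4, 4]
k=6: vec[6] = (4+4)%7 = 1 → [4, 1, 2, 0, 1, 4, 1]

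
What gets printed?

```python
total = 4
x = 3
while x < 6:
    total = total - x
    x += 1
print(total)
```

x=3: total = 4-3 = 1
x=4: total = 1-4 = -3
x=5: total = (-3)-5 = -8

-8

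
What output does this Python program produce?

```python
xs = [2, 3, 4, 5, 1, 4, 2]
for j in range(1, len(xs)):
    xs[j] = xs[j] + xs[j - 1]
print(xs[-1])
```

j=1: xs[1] = 3+2 = 5 → [2, 5, 4, 5, 1, 4, 2]
j=2: xs[2] = 4+5 = 9 → [2, 5, 9, 5, 1, 4, 2]
j=3: xs[3] = 5+9 = 14 → [2, 5, 9, 14, 1, 4, 2]
j=4: xs[4] = 1+14 = 15 → [2, 5, 9, 14, 15, 4, 2]
j=5: xs[5] = 4+15 = 19 → [2, 5, 9, 14, 15, 19, 2]
j=6: xs[6] = 2+19 = 21 → [2, 5, 9, 14, 15, 19, 21]

21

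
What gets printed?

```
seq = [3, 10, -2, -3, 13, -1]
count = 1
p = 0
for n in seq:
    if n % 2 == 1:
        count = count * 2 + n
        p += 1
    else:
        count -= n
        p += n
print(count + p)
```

1

n=3: odd, count = 1*2+3 = 5; p=1
n=10: not odd, count = 5-10 = -5; p=11
n=-2: not odd, count = (-5)-(-2) = -3; p=9
n=-3: odd, count = (-3)*2+(-3) = -9; p=10
n=13: odd, count = (-9)*2+13 = -5; p=11
n=-1: odd, count = (-5)*2+(-1) = -11; p=12
count+p = (-11)+12 = 1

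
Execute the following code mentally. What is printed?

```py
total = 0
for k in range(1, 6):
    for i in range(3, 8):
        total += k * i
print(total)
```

k=1,i=3: total = 0+3 = 3
k=1,i=4: total = 3+4 = 7
k=1,i=5: total = 7+5 = 12
k=1,i=6: total = 12+6 = 18
k=1,i=7: total = 18+7 = 25
k=2,i=3: total = 25+6 = 31
k=2,i=4: total = 31+8 = 39
k=2,i=5: total = 39+10 = 49
k=2,i=6: total = 49+12 = 61
k=2,i=7: total = 61+14 = 75
k=3,i=3: total = 75+9 = 84
k=3,i=4: total = 84+12 = 96
k=3,i=5: total = 96+15 = 111
k=3,i=6: total = 111+18 = 129
k=3,i=7: total = 129+21 = 150
k=4,i=3: total = 150+12 = 162
k=4,i=4: total = 162+16 = 178
k=4,i=5: total = 178+20 = 198
k=4,i=6: total = 198+24 = 222
k=4,i=7: total = 222+28 = 250
k=5,i=3: total = 250+15 = 265
k=5,i=4: total = 265+20 = 285
k=5,i=5: total = 285+25 = 310
k=5,i=6: total = 310+30 = 340
k=5,i=7: total = 340+35 = 375

375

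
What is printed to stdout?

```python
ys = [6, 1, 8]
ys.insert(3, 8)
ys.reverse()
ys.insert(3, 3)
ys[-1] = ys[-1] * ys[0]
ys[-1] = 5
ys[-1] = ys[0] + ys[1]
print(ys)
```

[8, 8, 1, 3, 16]

insert 8 at 3 → [6, 1, 8, 8]
reverse → [8, 8, 1, 6]
insert 3 at 3 → [8, 8, 1, 3, 6]
ys[-1] = ys[-1]*ys[0] = 6*8 = 48 → [8, 8, 1, 3, 48]
ys[-1] = 5 → [8, 8, 1, 3, 5]
ys[-1] = ys[0]+ys[1] = 8+8 = 16 → [8, 8, 1, 3, 16]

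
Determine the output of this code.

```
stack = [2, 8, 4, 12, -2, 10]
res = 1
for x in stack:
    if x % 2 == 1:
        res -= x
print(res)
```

1

x=2: not odd
x=8: not odd
x=4: not odd
x=12: not odd
x=-2: not odd
x=10: not odd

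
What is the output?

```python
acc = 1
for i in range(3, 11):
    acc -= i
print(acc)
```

i=3: acc = 1-3 = -2
i=4: acc = (-2)-4 = -6
i=5: acc = (-6)-5 = -11
i=6: acc = (-11)-6 = -17
i=7: acc = (-17)-7 = -24
i=8: acc = (-24)-8 = -32
i=9: acc = (-32)-9 = -41
i=10: acc = (-41)-10 = -51

-51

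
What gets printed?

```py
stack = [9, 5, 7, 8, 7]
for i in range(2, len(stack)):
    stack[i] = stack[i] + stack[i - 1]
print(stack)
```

[9, 5, 12, 20, 27]

i=2: stack[2] = 7+5 = 12 → [9, 5, 12, 8, 7]
i=3: stack[3] = 8+12 = 20 → [9, 5, 12, 20, 7]
i=4: stack[4] = 7+20 = 27 → [9, 5, 12, 20, 27]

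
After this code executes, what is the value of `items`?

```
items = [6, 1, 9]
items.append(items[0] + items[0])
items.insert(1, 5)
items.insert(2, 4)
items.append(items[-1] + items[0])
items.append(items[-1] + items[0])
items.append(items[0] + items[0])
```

[6, 5, 4, 1, 9, 12, 18, 24, 12]

append items[0]+items[0] = 6+6 = 12 → [6, 1, 9, 12]
insert 5 at 1 → [6, 5, 1, 9, 12]
insert 4 at 2 → [6, 5, 4, 1, 9, 12]
append items[-1]+items[0] = 12+6 = 18 → [6, 5, 4, 1, 9, 12, 18]
append items[-1]+items[0] = 18+6 = 24 → [6, 5, 4, 1, 9, 12, 18, 24]
append items[0]+items[0] = 6+6 = 12 → [6, 5, 4, 1, 9, 12, 18, 24, 12]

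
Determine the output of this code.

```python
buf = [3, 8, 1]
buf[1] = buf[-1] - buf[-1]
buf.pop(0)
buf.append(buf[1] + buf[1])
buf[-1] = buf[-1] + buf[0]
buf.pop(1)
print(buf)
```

buf[1] = buf[-1]-buf[-1] = 1-1 = 0 → [3, 0, 1]
pop(0) removes 3 → [0, 1]
append buf[1]+buf[1] = 1+1 = 2 → [0, 1, 2]
buf[-1] = buf[-1]+buf[0] = 2+0 = 2 → [0, 1, 2]
pop(1) removes 1 → [0, 2]

[0, 2]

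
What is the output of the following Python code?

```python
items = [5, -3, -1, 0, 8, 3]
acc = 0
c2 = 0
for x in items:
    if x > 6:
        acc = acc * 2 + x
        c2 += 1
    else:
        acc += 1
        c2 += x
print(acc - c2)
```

12

x=5: not >6, acc = 0+1 = 1; c2=5
x=-3: not >6, acc = 1+1 = 2; c2=2
x=-1: not >6, acc = 2+1 = 3; c2=1
x=0: not >6, acc = 3+1 = 4; c2=1
x=8: >6, acc = 4*2+8 = 16; c2=2
x=3: not >6, acc = 16+1 = 17; c2=5
acc-c2 = 17-5 = 12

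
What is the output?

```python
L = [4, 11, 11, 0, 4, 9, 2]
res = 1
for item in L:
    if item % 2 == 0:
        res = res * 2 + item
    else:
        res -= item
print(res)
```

item=4: even, res = 1*2+4 = 6
item=11: not even, res = 6-11 = -5
item=11: not even, res = (-5)-11 = -16
item=0: even, res = (-16)*2+0 = -32
item=4: even, res = (-32)*2+4 = -60
item=9: not even, res = (-60)-9 = -69
item=2: even, res = (-69)*2+2 = -136

-136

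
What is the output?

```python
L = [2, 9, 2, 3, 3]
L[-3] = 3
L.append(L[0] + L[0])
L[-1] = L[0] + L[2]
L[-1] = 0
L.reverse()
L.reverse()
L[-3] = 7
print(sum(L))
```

L[-3] = 3 → [2, 9, 3, 3, 3]
append L[0]+L[0] = 2+2 = 4 → [2, 9, 3, 3, 3, 4]
L[-1] = L[0]+L[2] = 2+3 = 5 → [2, 9, 3, 3, 3, 5]
L[-1] = 0 → [2, 9, 3, 3, 3, 0]
reverse → [0, 3, 3, 3, 9, 2]
reverse → [2, 9, 3, 3, 3, 0]
L[-3] = 7 → [2, 9, 3, 7, 3, 0]
sum = 24

24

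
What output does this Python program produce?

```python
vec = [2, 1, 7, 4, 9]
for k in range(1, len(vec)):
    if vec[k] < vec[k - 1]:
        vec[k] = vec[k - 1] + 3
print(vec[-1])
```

13

k=1: 1<2, vec[1] = 2+3 = 5 → [2, 5, 7, 4, 9]
k=2: 7>=5, unchanged → [2, 5, 7, 4, 9]
k=3: 4<7, vec[3] = 7+3 = 10 → [2, 5, 7, 10, 9]
k=4: 9<10, vec[4] = 10+3 = 13 → [2, 5, 7, 10, 13]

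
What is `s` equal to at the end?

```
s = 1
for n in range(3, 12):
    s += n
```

n=3: s = 1+3 = 4
n=4: s = 4+4 = 8
n=5: s = 8+5 = 13
n=6: s = 13+6 = 19
n=7: s = 19+7 = 26
n=8: s = 26+8 = 34
n=9: s = 34+9 = 43
n=10: s = 43+10 = 53
n=11: s = 53+11 = 64

64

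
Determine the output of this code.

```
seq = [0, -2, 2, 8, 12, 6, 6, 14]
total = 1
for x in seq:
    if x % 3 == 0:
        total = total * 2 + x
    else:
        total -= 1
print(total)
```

x=0: %3==0, total = 1*2+0 = 2
x=-2: not %3==0, total = 2-1 = 1
x=2: not %3==0, total = 1-1 = 0
x=8: not %3==0, total = 0-1 = -1
x=12: %3==0, total = (-1)*2+12 = 10
x=6: %3==0, total = 10*2+6 = 26
x=6: %3==0, total = 26*2+6 = 58
x=14: not %3==0, total = 58-1 = 57

57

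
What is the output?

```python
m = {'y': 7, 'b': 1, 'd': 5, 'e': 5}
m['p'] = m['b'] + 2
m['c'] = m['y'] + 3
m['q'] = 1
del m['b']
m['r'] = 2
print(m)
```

m['p'] = m['b']+2 = 3 → {'y': 7, 'b': 1, 'd': 5, 'e': 5, 'p': 3}
m['c'] = m['y']+3 = 10 → {'y': 7, 'b': 1, 'd': 5, 'e': 5, 'p': 3, 'c': 10}
m['q'] = 1 → {'y': 7, 'b': 1, 'd': 5, 'e': 5, 'p': 3, 'c': 10, 'q': 1}
del 'b' → {'y': 7, 'd': 5, 'e': 5, 'p': 3, 'c': 10, 'q': 1}
m['r'] = 2 → {'y': 7, 'd': 5, 'e': 5, 'p': 3, 'c': 10, 'q': 1, 'r': 2}

{'y': 7, 'd': 5, 'e': 5, 'p': 3, 'c': 10, 'q': 1, 'r': 2}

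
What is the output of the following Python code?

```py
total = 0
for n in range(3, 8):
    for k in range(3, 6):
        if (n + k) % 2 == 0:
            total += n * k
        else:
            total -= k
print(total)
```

n=3,k=3: even sum, total = 0+9 = 9
n=3,k=4: odd sum, total = 9-4 = 5
n=3,k=5: even sum, total = 5+15 = 20
n=4,k=3: odd sum, total = 20-3 = 17
n=4,k=4: even sum, total = 17+16 = 33
n=4,k=5: odd sum, total = 33-5 = 28
n=5,k=3: even sum, total = 28+15 = 43
n=5,k=4: odd sum, total = 43-4 = 39
n=5,k=5: even sum, total = 39+25 = 64
n=6,k=3: odd sum, total = 64-3 = 61
n=6,k=4: even sum, total = 61+24 = 85
n=6,k=5: odd sum, total = 85-5 = 80
n=7,k=3: even sum, total = 80+21 = 101
n=7,k=4: odd sum, total = 101-4 = 97
n=7,k=5: even sum, total = 97+35 = 132

132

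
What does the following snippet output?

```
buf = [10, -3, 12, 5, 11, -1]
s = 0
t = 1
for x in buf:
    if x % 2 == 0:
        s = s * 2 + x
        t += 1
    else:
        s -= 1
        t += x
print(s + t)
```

42

x=10: even, s = 0*2+10 = 10; t=2
x=-3: not even, s = 10-1 = 9; t=-1
x=12: even, s = 9*2+12 = 30; t=0
x=5: not even, s = 30-1 = 29; t=5
x=11: not even, s = 29-1 = 28; t=16
x=-1: not even, s = 28-1 = 27; t=15
s+t = 27+15 = 42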